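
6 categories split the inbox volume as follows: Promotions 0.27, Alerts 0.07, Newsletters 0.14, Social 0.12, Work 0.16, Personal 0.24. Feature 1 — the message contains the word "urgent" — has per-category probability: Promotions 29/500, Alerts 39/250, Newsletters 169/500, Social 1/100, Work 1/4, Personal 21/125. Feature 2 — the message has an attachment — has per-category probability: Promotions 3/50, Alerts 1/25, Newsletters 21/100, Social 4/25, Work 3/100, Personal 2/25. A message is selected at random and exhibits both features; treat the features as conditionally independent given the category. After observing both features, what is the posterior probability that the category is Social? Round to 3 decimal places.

Unnormalized posteriors (prior × likelihood):
  Promotions: 0.27 × 0.058 × 0.06 = 0.0009396
  Alerts: 0.07 × 0.156 × 0.04 = 0.0004368
  Newsletters: 0.14 × 0.338 × 0.21 = 0.0099372
  Social: 0.12 × 0.01 × 0.16 = 0.000192
  Work: 0.16 × 0.25 × 0.03 = 0.0012
  Personal: 0.24 × 0.168 × 0.08 = 0.0032256
Normalizing constant = 0.0159312.
P(Social | evidence) = 0.000192 / 0.0159312 ≈ 0.012.

0.012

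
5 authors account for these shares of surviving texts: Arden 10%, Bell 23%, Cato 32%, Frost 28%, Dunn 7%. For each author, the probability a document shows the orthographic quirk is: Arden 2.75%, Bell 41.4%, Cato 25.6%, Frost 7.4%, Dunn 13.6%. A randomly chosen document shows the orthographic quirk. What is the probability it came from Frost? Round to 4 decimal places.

Compute prior × likelihood for every hypothesis:
  Arden: 0.1 × 0.0275 = 0.00275
  Bell: 0.23 × 0.414 = 0.09522
  Cato: 0.32 × 0.256 = 0.08192
  Frost: 0.28 × 0.074 = 0.02072
  Dunn: 0.07 × 0.136 = 0.00952
Total = 0.21013.
P(Frost | evidence) = 0.02072 / 0.21013 ≈ 0.0986.

0.0986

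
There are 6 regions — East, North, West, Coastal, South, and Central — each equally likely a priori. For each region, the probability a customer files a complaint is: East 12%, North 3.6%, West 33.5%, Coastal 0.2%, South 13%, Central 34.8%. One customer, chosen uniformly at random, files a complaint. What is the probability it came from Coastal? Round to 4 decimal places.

0.0021

Since the prior is uniform, the posterior is proportional to the likelihood:
  East: 0.12
  North: 0.036
  West: 0.335
  Coastal: 0.002
  South: 0.13
  Central: 0.348
Total = 0.971.
P(Coastal | evidence) = 0.002 / 0.971 ≈ 0.0021.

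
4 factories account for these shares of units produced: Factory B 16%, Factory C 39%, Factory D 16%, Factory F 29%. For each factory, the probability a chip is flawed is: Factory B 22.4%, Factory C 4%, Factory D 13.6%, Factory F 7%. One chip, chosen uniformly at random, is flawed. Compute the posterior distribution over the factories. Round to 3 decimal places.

Compute prior × likelihood for every hypothesis:
  Factory B: 0.16 × 0.224 = 0.03584
  Factory C: 0.39 × 0.04 = 0.0156
  Factory D: 0.16 × 0.136 = 0.02176
  Factory F: 0.29 × 0.07 = 0.0203
Normalizing constant = 0.0935.
P(Factory B | flawed) = 0.03584/0.0935 ≈ 0.383
P(Factory C | flawed) = 0.0156/0.0935 ≈ 0.167
P(Factory D | flawed) = 0.02176/0.0935 ≈ 0.233
P(Factory F | flawed) = 0.0203/0.0935 ≈ 0.217
(Check: 0.383+0.167+0.233+0.217 = 1.000.)

Factory B 0.383, Factory C 0.167, Factory D 0.233, Factory F 0.217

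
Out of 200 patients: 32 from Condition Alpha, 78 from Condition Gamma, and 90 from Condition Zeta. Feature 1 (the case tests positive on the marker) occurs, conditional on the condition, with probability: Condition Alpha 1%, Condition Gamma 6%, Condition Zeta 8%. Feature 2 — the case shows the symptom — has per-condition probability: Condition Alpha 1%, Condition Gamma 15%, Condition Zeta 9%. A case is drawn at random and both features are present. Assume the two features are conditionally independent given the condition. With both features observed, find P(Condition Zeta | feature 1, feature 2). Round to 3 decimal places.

0.479

Compute prior × likelihood for every hypothesis:
  Condition Alpha: 0.16 × 0.01 × 0.01 = 0.000016
  Condition Gamma: 0.39 × 0.06 × 0.15 = 0.00351
  Condition Zeta: 0.45 × 0.08 × 0.09 = 0.00324
Total = 0.006766.
P(Condition Zeta | evidence) = 0.00324 / 0.006766 ≈ 0.479.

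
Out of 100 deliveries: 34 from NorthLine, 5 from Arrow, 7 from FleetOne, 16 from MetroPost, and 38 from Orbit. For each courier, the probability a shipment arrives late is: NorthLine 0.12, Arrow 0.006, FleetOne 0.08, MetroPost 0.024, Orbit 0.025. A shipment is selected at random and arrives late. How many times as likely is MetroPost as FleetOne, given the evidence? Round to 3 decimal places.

0.686

By Bayes' rule, posterior ∝ prior × likelihood:
  NorthLine: 0.34 × 0.12 = 0.0408
  Arrow: 0.05 × 0.006 = 0.0003
  FleetOne: 0.07 × 0.08 = 0.0056
  MetroPost: 0.16 × 0.024 = 0.00384
  Orbit: 0.38 × 0.025 = 0.0095
Sum = 0.06004.
The ratio is 0.00384 / 0.0056 (the normalizer cancels) = 0.686.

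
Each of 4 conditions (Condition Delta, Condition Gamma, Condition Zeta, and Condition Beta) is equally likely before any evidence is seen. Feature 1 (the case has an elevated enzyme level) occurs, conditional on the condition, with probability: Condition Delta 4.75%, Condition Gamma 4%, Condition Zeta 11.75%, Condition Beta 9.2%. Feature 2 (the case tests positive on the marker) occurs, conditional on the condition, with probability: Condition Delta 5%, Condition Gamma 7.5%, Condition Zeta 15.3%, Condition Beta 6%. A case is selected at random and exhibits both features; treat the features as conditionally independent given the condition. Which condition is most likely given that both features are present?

With a uniform prior (1/4 each), posterior ∝ likelihood:
  Condition Delta: 0.0475 × 0.05 = 0.002375
  Condition Gamma: 0.04 × 0.075 = 0.003
  Condition Zeta: 0.1175 × 0.153 = 0.0179775
  Condition Beta: 0.092 × 0.06 = 0.00552
Normalizing constant = 0.0288725.
Largest term belongs to Condition Zeta, so Condition Zeta is most probable.

Condition Zeta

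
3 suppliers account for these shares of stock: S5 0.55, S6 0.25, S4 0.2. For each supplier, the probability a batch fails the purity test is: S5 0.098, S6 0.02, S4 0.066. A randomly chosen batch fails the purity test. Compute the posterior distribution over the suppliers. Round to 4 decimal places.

Compute prior × likelihood for every hypothesis:
  S5: 0.55 × 0.098 = 0.0539
  S6: 0.25 × 0.02 = 0.005
  S4: 0.2 × 0.066 = 0.0132
Total = 0.0721.
P(S5 | off-spec) = 0.0539/0.0721 ≈ 0.7476
P(S6 | off-spec) = 0.005/0.0721 ≈ 0.0693
P(S4 | off-spec) = 0.0132/0.0721 ≈ 0.1831

S5 0.7476, S6 0.0693, S4 0.1831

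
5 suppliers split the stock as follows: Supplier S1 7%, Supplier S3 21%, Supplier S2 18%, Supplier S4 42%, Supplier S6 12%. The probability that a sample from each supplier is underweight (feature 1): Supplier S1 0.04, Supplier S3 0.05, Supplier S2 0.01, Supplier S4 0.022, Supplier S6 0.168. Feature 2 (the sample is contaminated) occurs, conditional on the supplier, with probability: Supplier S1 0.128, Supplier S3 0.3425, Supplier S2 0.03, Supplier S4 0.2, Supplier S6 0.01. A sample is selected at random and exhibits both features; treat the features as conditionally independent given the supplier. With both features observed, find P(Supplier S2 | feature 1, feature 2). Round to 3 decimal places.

0.009

Unnormalized posteriors (prior × likelihood):
  Supplier S1: 0.07 × 0.04 × 0.128 = 0.0003584
  Supplier S3: 0.21 × 0.05 × 0.3425 = 0.00359625
  Supplier S2: 0.18 × 0.01 × 0.03 = 0.000054
  Supplier S4: 0.42 × 0.022 × 0.2 = 0.001848
  Supplier S6: 0.12 × 0.168 × 0.01 = 0.0002016
Sum = 0.00605825.
P(Supplier S2 | evidence) = 0.000054 / 0.00605825 ≈ 0.009.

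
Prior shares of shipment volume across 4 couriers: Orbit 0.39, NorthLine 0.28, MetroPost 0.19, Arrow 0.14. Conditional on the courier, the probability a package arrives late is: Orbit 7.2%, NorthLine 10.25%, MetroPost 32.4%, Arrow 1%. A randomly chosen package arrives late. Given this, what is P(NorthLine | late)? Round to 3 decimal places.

0.240

Compute prior × likelihood for every hypothesis:
  Orbit: 0.39 × 0.072 = 0.02808
  NorthLine: 0.28 × 0.1025 = 0.0287
  MetroPost: 0.19 × 0.324 = 0.06156
  Arrow: 0.14 × 0.01 = 0.0014
Sum = 0.11974.
P(NorthLine | evidence) = 0.0287 / 0.11974 ≈ 0.240.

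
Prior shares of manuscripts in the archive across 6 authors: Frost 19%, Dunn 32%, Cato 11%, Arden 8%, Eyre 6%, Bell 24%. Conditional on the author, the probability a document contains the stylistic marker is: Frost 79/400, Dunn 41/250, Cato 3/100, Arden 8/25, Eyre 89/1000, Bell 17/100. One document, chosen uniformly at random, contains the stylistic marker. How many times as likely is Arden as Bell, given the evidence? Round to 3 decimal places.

0.627

Compute prior × likelihood for every hypothesis:
  Frost: 0.19 × 0.1975 = 0.037525
  Dunn: 0.32 × 0.164 = 0.05248
  Cato: 0.11 × 0.03 = 0.0033
  Arden: 0.08 × 0.32 = 0.0256
  Eyre: 0.06 × 0.089 = 0.00534
  Bell: 0.24 × 0.17 = 0.0408
Total = 0.165045.
The ratio is 0.0256 / 0.0408 (the normalizer cancels) = 0.627.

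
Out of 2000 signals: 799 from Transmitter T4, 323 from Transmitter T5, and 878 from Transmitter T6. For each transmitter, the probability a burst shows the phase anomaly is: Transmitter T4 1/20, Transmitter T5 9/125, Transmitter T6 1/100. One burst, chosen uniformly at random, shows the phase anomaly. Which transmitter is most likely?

Transmitter T4

By Bayes' rule, posterior ∝ prior × likelihood:
  Transmitter T4: 0.3995 × 0.05 = 0.019975
  Transmitter T5: 0.1615 × 0.072 = 0.011628
  Transmitter T6: 0.439 × 0.01 = 0.00439
Total = 0.035993.
Largest term belongs to Transmitter T4, so Transmitter T4 is most probable.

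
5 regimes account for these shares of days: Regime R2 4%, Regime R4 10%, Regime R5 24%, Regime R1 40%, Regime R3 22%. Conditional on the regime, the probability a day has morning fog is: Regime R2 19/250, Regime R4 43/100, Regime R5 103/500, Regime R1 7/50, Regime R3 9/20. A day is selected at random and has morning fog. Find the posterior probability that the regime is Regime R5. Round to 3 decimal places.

Prior × likelihood for each hypothesis:
  Regime R2: 0.04 × 0.076 = 0.00304
  Regime R4: 0.1 × 0.43 = 0.043
  Regime R5: 0.24 × 0.206 = 0.04944
  Regime R1: 0.4 × 0.14 = 0.056
  Regime R3: 0.22 × 0.45 = 0.099
Normalizing constant = 0.25048.
P(Regime R5 | evidence) = 0.04944 / 0.25048 ≈ 0.197.

0.197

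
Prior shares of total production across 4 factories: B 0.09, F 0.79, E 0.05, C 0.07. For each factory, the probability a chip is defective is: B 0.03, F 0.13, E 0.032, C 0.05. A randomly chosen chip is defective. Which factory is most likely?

F

Unnormalized posteriors (prior × likelihood):
  B: 0.09 × 0.03 = 0.0027
  F: 0.79 × 0.13 = 0.1027
  E: 0.05 × 0.032 = 0.0016
  C: 0.07 × 0.05 = 0.0035
Sum = 0.1105.
Largest term belongs to F, so F is most probable.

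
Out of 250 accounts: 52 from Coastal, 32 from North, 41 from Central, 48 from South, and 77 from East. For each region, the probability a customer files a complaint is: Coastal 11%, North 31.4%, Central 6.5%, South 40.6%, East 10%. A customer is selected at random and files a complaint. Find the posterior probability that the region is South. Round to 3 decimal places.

Unnormalized posteriors (prior × likelihood):
  Coastal: 0.208 × 0.11 = 0.02288
  North: 0.128 × 0.314 = 0.040192
  Central: 0.164 × 0.065 = 0.01066
  South: 0.192 × 0.406 = 0.077952
  East: 0.308 × 0.1 = 0.0308
Sum = 0.182484.
P(South | evidence) = 0.077952 / 0.182484 ≈ 0.427.

0.427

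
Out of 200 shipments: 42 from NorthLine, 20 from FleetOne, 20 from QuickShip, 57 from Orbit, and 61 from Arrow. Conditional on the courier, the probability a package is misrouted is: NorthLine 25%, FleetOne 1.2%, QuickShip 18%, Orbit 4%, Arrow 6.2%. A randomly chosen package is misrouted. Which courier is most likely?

Unnormalized posteriors (prior × likelihood):
  NorthLine: 0.21 × 0.25 = 0.0525
  FleetOne: 0.1 × 0.012 = 0.0012
  QuickShip: 0.1 × 0.18 = 0.018
  Orbit: 0.285 × 0.04 = 0.0114
  Arrow: 0.305 × 0.062 = 0.01891
Normalizing constant = 0.10201.
Largest term belongs to NorthLine, so NorthLine is most probable.

NorthLine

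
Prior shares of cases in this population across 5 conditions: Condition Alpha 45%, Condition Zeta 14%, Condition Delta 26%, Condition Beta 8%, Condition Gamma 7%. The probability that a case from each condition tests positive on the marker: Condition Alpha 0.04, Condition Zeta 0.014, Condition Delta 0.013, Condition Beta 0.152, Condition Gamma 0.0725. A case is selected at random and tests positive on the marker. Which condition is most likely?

Condition Alpha

Unnormalized posteriors (prior × likelihood):
  Condition Alpha: 0.45 × 0.04 = 0.018
  Condition Zeta: 0.14 × 0.014 = 0.00196
  Condition Delta: 0.26 × 0.013 = 0.00338
  Condition Beta: 0.08 × 0.152 = 0.01216
  Condition Gamma: 0.07 × 0.0725 = 0.005075
Sum = 0.040575.
Largest term belongs to Condition Alpha, so Condition Alpha is most probable.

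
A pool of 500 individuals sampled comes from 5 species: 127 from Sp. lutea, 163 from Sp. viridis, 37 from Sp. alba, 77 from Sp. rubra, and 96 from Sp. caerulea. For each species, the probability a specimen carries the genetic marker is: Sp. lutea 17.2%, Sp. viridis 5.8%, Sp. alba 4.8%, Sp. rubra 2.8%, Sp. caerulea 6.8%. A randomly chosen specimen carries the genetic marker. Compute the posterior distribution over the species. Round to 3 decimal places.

Compute prior × likelihood for every hypothesis:
  Sp. lutea: 0.254 × 0.172 = 0.043688
  Sp. viridis: 0.326 × 0.058 = 0.018908
  Sp. alba: 0.074 × 0.048 = 0.003552
  Sp. rubra: 0.154 × 0.028 = 0.004312
  Sp. caerulea: 0.192 × 0.068 = 0.013056
Normalizing constant = 0.083516.
P(Sp. lutea | marker) = 0.043688/0.083516 ≈ 0.523
P(Sp. viridis | marker) = 0.018908/0.083516 ≈ 0.226
P(Sp. alba | marker) = 0.003552/0.083516 ≈ 0.043
P(Sp. rubra | marker) = 0.004312/0.083516 ≈ 0.052
P(Sp. caerulea | marker) = 0.013056/0.083516 ≈ 0.156

Sp. lutea 0.523, Sp. viridis 0.226, Sp. alba 0.043, Sp. rubra 0.052, Sp. caerulea 0.156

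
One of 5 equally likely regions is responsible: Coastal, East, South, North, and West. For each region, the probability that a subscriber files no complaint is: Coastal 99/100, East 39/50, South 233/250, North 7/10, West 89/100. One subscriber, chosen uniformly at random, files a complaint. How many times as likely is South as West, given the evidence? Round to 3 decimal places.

Taking complements, P(complaint | each) = Coastal 0.01, East 0.22, South 0.068, North 0.3, West 0.11.
Since the prior is uniform, the posterior is proportional to the likelihood:
  Coastal: 0.01
  East: 0.22
  South: 0.068
  North: 0.3
  West: 0.11
Sum = 0.708.
The ratio is 0.068 / 0.11 (the normalizer cancels) = 0.618.

0.618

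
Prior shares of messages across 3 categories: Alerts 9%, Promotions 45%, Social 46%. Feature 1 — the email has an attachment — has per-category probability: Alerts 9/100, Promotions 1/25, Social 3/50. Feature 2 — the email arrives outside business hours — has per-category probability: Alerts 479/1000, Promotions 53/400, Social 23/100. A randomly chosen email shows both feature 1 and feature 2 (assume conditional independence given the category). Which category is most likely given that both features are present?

Compute prior × likelihood for every hypothesis:
  Alerts: 0.09 × 0.09 × 0.479 = 0.0038799
  Promotions: 0.45 × 0.04 × 0.1325 = 0.002385
  Social: 0.46 × 0.06 × 0.23 = 0.006348
Sum = 0.0126129.
Largest term belongs to Social, so Social is most probable.

Social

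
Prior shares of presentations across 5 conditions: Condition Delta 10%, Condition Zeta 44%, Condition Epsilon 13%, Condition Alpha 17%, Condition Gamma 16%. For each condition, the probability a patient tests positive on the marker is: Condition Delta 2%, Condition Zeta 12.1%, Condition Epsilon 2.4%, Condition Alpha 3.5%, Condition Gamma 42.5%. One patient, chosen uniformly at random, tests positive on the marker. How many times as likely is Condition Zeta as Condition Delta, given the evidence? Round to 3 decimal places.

26.620

Compute prior × likelihood for every hypothesis:
  Condition Delta: 0.1 × 0.02 = 0.002
  Condition Zeta: 0.44 × 0.121 = 0.05324
  Condition Epsilon: 0.13 × 0.024 = 0.00312
  Condition Alpha: 0.17 × 0.035 = 0.00595
  Condition Gamma: 0.16 × 0.425 = 0.068
Total = 0.13231.
The ratio is 0.05324 / 0.002 (the normalizer cancels) = 26.620.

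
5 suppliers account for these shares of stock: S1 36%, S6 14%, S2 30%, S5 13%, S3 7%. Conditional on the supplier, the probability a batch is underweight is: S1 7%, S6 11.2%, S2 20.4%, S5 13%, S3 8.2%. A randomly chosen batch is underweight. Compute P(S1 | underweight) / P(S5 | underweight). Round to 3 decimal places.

Prior × likelihood for each hypothesis:
  S1: 0.36 × 0.07 = 0.0252
  S6: 0.14 × 0.112 = 0.01568
  S2: 0.3 × 0.204 = 0.0612
  S5: 0.13 × 0.13 = 0.0169
  S3: 0.07 × 0.082 = 0.00574
Normalizing constant = 0.12472.
The ratio is 0.0252 / 0.0169 (the normalizer cancels) = 1.491.

1.491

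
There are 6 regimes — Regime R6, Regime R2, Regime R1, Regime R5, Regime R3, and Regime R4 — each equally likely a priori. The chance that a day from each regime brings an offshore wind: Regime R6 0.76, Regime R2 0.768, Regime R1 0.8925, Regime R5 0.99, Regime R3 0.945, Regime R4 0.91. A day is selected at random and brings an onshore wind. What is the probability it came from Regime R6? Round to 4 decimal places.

0.3268

Taking complements, P(onshore | each) = Regime R6 0.24, Regime R2 0.232, Regime R1 0.1075, Regime R5 0.01, Regime R3 0.055, Regime R4 0.09.
Since the prior is uniform, the posterior is proportional to the likelihood:
  Regime R6: 0.24
  Regime R2: 0.232
  Regime R1: 0.1075
  Regime R5: 0.01
  Regime R3: 0.055
  Regime R4: 0.09
Sum = 0.7345.
P(Regime R6 | evidence) = 0.24 / 0.7345 ≈ 0.3268.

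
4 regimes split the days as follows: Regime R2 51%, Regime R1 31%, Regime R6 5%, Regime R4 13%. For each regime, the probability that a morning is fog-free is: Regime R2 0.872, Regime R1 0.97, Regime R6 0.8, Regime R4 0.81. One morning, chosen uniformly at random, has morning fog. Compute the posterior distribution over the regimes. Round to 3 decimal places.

Taking complements, P(fog | each) = Regime R2 0.128, Regime R1 0.03, Regime R6 0.2, Regime R4 0.19.
Compute prior × likelihood for every hypothesis:
  Regime R2: 0.51 × 0.128 = 0.06528
  Regime R1: 0.31 × 0.03 = 0.0093
  Regime R6: 0.05 × 0.2 = 0.01
  Regime R4: 0.13 × 0.19 = 0.0247
Normalizing constant = 0.10928.
P(Regime R2 | fog) = 0.06528/0.10928 ≈ 0.597
P(Regime R1 | fog) = 0.0093/0.10928 ≈ 0.085
P(Regime R6 | fog) = 0.01/0.10928 ≈ 0.092
P(Regime R4 | fog) = 0.0247/0.10928 ≈ 0.226

Regime R2 0.597, Regime R1 0.085, Regime R6 0.092, Regime R4 0.226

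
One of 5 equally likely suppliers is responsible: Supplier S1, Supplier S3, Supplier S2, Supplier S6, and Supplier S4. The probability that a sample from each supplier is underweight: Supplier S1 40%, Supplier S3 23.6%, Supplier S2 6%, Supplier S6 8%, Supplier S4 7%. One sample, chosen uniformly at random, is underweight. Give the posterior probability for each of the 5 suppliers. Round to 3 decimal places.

Supplier S1 0.473, Supplier S3 0.279, Supplier S2 0.071, Supplier S6 0.095, Supplier S4 0.083

Since the prior is uniform, the posterior is proportional to the likelihood:
  Supplier S1: 0.4
  Supplier S3: 0.236
  Supplier S2: 0.06
  Supplier S6: 0.08
  Supplier S4: 0.07
Total = 0.846.
P(Supplier S1 | underweight) = 0.4/0.846 ≈ 0.473
P(Supplier S3 | underweight) = 0.236/0.846 ≈ 0.279
P(Supplier S2 | underweight) = 0.06/0.846 ≈ 0.071
P(Supplier S6 | underweight) = 0.08/0.846 ≈ 0.095
P(Supplier S4 | underweight) = 0.07/0.846 ≈ 0.083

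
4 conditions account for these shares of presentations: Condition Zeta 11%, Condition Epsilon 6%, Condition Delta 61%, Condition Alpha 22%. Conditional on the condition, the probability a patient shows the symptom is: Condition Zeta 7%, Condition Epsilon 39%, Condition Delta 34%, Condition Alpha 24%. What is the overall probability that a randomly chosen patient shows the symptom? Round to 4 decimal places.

Unnormalized posteriors (prior × likelihood):
  Condition Zeta: 0.11 × 0.07 = 0.0077
  Condition Epsilon: 0.06 × 0.39 = 0.0234
  Condition Delta: 0.61 × 0.34 = 0.2074
  Condition Alpha: 0.22 × 0.24 = 0.0528
P(symptomatic) = 0.0077 + 0.0234 + 0.2074 + 0.0528 = 0.2913 → 0.2913.

0.2913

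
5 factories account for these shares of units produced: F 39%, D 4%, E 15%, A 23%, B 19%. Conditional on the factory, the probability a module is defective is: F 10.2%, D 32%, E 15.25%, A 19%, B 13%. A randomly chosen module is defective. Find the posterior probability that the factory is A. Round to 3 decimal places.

Unnormalized posteriors (prior × likelihood):
  F: 0.39 × 0.102 = 0.03978
  D: 0.04 × 0.32 = 0.0128
  E: 0.15 × 0.1525 = 0.022875
  A: 0.23 × 0.19 = 0.0437
  B: 0.19 × 0.13 = 0.0247
Total = 0.143855.
P(A | evidence) = 0.0437 / 0.143855 ≈ 0.304.

0.304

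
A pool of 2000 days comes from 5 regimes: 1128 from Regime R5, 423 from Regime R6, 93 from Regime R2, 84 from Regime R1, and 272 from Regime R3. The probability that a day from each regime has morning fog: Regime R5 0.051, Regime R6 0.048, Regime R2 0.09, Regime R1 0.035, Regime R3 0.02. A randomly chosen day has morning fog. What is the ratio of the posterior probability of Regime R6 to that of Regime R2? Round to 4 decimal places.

2.4258

By Bayes' rule, posterior ∝ prior × likelihood:
  Regime R5: 0.564 × 0.051 = 0.028764
  Regime R6: 0.2115 × 0.048 = 0.010152
  Regime R2: 0.0465 × 0.09 = 0.004185
  Regime R1: 0.042 × 0.035 = 0.00147
  Regime R3: 0.136 × 0.02 = 0.00272
Total = 0.047291.
The ratio is 0.010152 / 0.004185 (the normalizer cancels) = 2.4258.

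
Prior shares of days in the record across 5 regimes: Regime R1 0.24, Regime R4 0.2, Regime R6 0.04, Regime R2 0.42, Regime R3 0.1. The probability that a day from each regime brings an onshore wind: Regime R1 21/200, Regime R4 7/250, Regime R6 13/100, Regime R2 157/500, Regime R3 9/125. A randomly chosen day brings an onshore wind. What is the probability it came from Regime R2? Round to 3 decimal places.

0.753

By Bayes' rule, posterior ∝ prior × likelihood:
  Regime R1: 0.24 × 0.105 = 0.0252
  Regime R4: 0.2 × 0.028 = 0.0056
  Regime R6: 0.04 × 0.13 = 0.0052
  Regime R2: 0.42 × 0.314 = 0.13188
  Regime R3: 0.1 × 0.072 = 0.0072
Total = 0.17508.
P(Regime R2 | evidence) = 0.13188 / 0.17508 ≈ 0.753.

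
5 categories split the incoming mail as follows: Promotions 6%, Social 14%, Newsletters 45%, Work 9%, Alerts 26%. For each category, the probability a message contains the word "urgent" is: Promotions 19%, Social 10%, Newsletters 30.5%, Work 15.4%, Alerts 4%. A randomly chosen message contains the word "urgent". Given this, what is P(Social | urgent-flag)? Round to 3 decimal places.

By Bayes' rule, posterior ∝ prior × likelihood:
  Promotions: 0.06 × 0.19 = 0.0114
  Social: 0.14 × 0.1 = 0.014
  Newsletters: 0.45 × 0.305 = 0.13725
  Work: 0.09 × 0.154 = 0.01386
  Alerts: 0.26 × 0.04 = 0.0104
Total = 0.18691.
P(Social | evidence) = 0.014 / 0.18691 ≈ 0.075.

0.075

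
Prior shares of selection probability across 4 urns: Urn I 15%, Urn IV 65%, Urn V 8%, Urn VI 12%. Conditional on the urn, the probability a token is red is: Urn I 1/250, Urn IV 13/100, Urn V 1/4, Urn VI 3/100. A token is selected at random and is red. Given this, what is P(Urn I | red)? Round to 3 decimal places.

0.006

Unnormalized posteriors (prior × likelihood):
  Urn I: 0.15 × 0.004 = 0.0006
  Urn IV: 0.65 × 0.13 = 0.0845
  Urn V: 0.08 × 0.25 = 0.02
  Urn VI: 0.12 × 0.03 = 0.0036
Sum = 0.1087.
P(Urn I | evidence) = 0.0006 / 0.1087 ≈ 0.006.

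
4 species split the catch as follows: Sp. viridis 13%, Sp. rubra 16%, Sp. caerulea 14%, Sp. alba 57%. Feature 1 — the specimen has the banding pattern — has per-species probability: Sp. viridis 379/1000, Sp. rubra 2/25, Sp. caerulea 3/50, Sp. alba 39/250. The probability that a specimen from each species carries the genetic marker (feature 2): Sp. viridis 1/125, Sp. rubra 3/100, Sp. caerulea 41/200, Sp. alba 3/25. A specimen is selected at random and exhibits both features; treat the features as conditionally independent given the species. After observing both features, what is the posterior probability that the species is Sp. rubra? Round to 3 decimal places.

0.029

Prior × likelihood for each hypothesis:
  Sp. viridis: 0.13 × 0.379 × 0.008 = 0.00039416
  Sp. rubra: 0.16 × 0.08 × 0.03 = 0.000384
  Sp. caerulea: 0.14 × 0.06 × 0.205 = 0.001722
  Sp. alba: 0.57 × 0.156 × 0.12 = 0.0106704
Total = 0.01317056.
P(Sp. rubra | evidence) = 0.000384 / 0.01317056 ≈ 0.029.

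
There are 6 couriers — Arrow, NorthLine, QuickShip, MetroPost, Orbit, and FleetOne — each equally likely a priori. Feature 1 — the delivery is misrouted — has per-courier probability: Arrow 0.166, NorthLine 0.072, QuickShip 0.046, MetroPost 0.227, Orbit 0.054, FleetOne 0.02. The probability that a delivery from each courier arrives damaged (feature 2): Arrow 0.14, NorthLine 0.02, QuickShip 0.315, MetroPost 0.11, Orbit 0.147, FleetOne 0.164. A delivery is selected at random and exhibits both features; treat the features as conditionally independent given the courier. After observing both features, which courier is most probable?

Since the prior is uniform, the posterior is proportional to the likelihood:
  Arrow: 0.166 × 0.14 = 0.02324
  NorthLine: 0.072 × 0.02 = 0.00144
  QuickShip: 0.046 × 0.315 = 0.01449
  MetroPost: 0.227 × 0.11 = 0.02497
  Orbit: 0.054 × 0.147 = 0.007938
  FleetOne: 0.02 × 0.164 = 0.00328
Normalizing constant = 0.075358.
Largest term belongs to MetroPost, so MetroPost is most probable.

MetroPost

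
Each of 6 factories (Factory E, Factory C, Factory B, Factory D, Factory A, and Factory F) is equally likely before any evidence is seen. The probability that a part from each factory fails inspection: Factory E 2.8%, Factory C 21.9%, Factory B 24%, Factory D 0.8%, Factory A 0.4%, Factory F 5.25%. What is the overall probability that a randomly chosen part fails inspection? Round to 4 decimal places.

Since the prior is uniform, the posterior is proportional to the likelihood:
  Factory E: 0.028
  Factory C: 0.219
  Factory B: 0.24
  Factory D: 0.008
  Factory A: 0.004
  Factory F: 0.0525
P(nonconforming) = (1/6) × (0.028 + 0.219 + 0.24 + 0.008 + 0.004 + 0.0525) = 0.5515/6 ≈ 0.0919.

0.0919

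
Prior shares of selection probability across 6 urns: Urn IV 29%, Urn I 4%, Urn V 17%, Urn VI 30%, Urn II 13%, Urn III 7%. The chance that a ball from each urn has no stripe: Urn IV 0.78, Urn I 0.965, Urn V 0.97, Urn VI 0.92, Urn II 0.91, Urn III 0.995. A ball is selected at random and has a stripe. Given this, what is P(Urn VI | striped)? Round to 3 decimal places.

Taking complements, P(striped | each) = Urn IV 0.22, Urn I 0.035, Urn V 0.03, Urn VI 0.08, Urn II 0.09, Urn III 0.005.
By Bayes' rule, posterior ∝ prior × likelihood:
  Urn IV: 0.29 × 0.22 = 0.0638
  Urn I: 0.04 × 0.035 = 0.0014
  Urn V: 0.17 × 0.03 = 0.0051
  Urn VI: 0.3 × 0.08 = 0.024
  Urn II: 0.13 × 0.09 = 0.0117
  Urn III: 0.07 × 0.005 = 0.00035
Normalizing constant = 0.10635.
P(Urn VI | evidence) = 0.024 / 0.10635 ≈ 0.226.

0.226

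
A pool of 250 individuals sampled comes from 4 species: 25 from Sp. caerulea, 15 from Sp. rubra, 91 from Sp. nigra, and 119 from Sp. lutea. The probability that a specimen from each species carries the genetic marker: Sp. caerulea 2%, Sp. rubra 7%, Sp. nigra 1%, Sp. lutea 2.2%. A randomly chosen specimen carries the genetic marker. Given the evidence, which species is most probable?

Prior × likelihood for each hypothesis:
  Sp. caerulea: 0.1 × 0.02 = 0.002
  Sp. rubra: 0.06 × 0.07 = 0.0042
  Sp. nigra: 0.364 × 0.01 = 0.00364
  Sp. lutea: 0.476 × 0.022 = 0.010472
Total = 0.020312.
Largest term belongs to Sp. lutea, so Sp. lutea is most probable.

Sp. lutea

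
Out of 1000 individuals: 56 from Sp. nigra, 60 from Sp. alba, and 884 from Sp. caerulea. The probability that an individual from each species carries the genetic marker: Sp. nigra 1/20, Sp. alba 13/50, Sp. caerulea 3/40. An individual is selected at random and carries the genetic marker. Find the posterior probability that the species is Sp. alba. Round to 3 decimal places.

By Bayes' rule, posterior ∝ prior × likelihood:
  Sp. nigra: 0.056 × 0.05 = 0.0028
  Sp. alba: 0.06 × 0.26 = 0.0156
  Sp. caerulea: 0.884 × 0.075 = 0.0663
Total = 0.0847.
P(Sp. alba | evidence) = 0.0156 / 0.0847 ≈ 0.184.

0.184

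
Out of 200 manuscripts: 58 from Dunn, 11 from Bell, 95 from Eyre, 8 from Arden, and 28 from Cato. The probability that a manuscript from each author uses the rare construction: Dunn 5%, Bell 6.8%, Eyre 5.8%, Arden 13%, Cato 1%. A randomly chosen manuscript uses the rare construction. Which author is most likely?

Prior × likelihood for each hypothesis:
  Dunn: 0.29 × 0.05 = 0.0145
  Bell: 0.055 × 0.068 = 0.00374
  Eyre: 0.475 × 0.058 = 0.02755
  Arden: 0.04 × 0.13 = 0.0052
  Cato: 0.14 × 0.01 = 0.0014
Total = 0.05239.
Largest term belongs to Eyre, so Eyre is most probable.

Eyre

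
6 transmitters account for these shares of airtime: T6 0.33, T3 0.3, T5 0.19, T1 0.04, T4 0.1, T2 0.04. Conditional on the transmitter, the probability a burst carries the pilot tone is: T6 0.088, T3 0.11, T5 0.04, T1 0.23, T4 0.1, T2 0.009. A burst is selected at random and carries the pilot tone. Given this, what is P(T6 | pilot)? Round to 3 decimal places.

Prior × likelihood for each hypothesis:
  T6: 0.33 × 0.088 = 0.02904
  T3: 0.3 × 0.11 = 0.033
  T5: 0.19 × 0.04 = 0.0076
  T1: 0.04 × 0.23 = 0.0092
  T4: 0.1 × 0.1 = 0.01
  T2: 0.04 × 0.009 = 0.00036
Sum = 0.0892.
P(T6 | evidence) = 0.02904 / 0.0892 ≈ 0.326.

0.326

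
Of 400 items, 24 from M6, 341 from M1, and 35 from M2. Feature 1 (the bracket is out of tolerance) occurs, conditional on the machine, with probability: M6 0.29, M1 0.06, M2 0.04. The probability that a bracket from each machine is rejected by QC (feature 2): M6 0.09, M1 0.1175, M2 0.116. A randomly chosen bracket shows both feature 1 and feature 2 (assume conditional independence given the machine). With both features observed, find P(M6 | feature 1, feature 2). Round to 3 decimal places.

0.196

Unnormalized posteriors (prior × likelihood):
  M6: 0.06 × 0.29 × 0.09 = 0.001566
  M1: 0.8525 × 0.06 × 0.1175 = 0.006010125
  M2: 0.0875 × 0.04 × 0.116 = 0.000406
Total = 0.007982125.
P(M6 | evidence) = 0.001566 / 0.007982125 ≈ 0.196.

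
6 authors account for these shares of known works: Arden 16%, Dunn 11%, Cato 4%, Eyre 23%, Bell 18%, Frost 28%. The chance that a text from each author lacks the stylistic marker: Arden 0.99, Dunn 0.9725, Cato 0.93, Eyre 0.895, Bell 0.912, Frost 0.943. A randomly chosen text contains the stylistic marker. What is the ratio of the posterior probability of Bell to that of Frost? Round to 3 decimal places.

0.992

Taking complements, P(marker | each) = Arden 0.01, Dunn 0.0275, Cato 0.07, Eyre 0.105, Bell 0.088, Frost 0.057.
Prior × likelihood for each hypothesis:
  Arden: 0.16 × 0.01 = 0.0016
  Dunn: 0.11 × 0.0275 = 0.003025
  Cato: 0.04 × 0.07 = 0.0028
  Eyre: 0.23 × 0.105 = 0.02415
  Bell: 0.18 × 0.088 = 0.01584
  Frost: 0.28 × 0.057 = 0.01596
Normalizing constant = 0.063375.
The ratio is 0.01584 / 0.01596 (the normalizer cancels) = 0.992.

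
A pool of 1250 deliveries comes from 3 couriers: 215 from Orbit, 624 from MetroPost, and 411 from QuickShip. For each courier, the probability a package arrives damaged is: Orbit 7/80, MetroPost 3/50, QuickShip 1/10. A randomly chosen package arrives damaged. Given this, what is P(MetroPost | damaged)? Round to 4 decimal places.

Compute prior × likelihood for every hypothesis:
  Orbit: 0.172 × 0.0875 = 0.01505
  MetroPost: 0.4992 × 0.06 = 0.029952
  QuickShip: 0.3288 × 0.1 = 0.03288
Sum = 0.077882.
P(MetroPost | evidence) = 0.029952 / 0.077882 ≈ 0.3846.

0.3846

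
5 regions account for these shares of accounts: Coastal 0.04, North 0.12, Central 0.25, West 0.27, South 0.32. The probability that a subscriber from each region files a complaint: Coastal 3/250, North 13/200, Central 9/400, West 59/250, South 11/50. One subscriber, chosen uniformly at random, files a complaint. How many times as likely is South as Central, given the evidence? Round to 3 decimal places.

By Bayes' rule, posterior ∝ prior × likelihood:
  Coastal: 0.04 × 0.012 = 0.00048
  North: 0.12 × 0.065 = 0.0078
  Central: 0.25 × 0.0225 = 0.005625
  West: 0.27 × 0.236 = 0.06372
  South: 0.32 × 0.22 = 0.0704
Sum = 0.148025.
The ratio is 0.0704 / 0.005625 (the normalizer cancels) = 12.516.

12.516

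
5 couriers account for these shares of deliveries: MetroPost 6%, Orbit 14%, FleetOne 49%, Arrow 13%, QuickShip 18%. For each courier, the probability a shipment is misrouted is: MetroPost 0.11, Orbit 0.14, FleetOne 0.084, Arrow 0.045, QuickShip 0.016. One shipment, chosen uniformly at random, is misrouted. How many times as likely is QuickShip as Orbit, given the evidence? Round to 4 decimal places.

By Bayes' rule, posterior ∝ prior × likelihood:
  MetroPost: 0.06 × 0.11 = 0.0066
  Orbit: 0.14 × 0.14 = 0.0196
  FleetOne: 0.49 × 0.084 = 0.04116
  Arrow: 0.13 × 0.045 = 0.00585
  QuickShip: 0.18 × 0.016 = 0.00288
Normalizing constant = 0.07609.
The ratio is 0.00288 / 0.0196 (the normalizer cancels) = 0.1469.

0.1469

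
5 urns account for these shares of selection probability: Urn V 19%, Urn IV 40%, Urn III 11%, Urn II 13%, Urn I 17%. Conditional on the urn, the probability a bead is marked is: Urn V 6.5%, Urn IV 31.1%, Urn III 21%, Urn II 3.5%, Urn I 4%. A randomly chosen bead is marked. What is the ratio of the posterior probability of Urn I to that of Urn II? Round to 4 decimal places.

Compute prior × likelihood for every hypothesis:
  Urn V: 0.19 × 0.065 = 0.01235
  Urn IV: 0.4 × 0.311 = 0.1244
  Urn III: 0.11 × 0.21 = 0.0231
  Urn II: 0.13 × 0.035 = 0.00455
  Urn I: 0.17 × 0.04 = 0.0068
Total = 0.1712.
The ratio is 0.0068 / 0.00455 (the normalizer cancels) = 1.4945.

1.4945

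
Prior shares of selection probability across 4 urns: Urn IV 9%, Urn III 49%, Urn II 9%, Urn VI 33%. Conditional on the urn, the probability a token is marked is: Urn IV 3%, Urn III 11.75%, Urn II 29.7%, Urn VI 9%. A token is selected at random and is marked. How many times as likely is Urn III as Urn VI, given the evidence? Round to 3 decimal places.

1.939

Prior × likelihood for each hypothesis:
  Urn IV: 0.09 × 0.03 = 0.0027
  Urn III: 0.49 × 0.1175 = 0.057575
  Urn II: 0.09 × 0.297 = 0.02673
  Urn VI: 0.33 × 0.09 = 0.0297
Total = 0.116705.
The ratio is 0.057575 / 0.0297 (the normalizer cancels) = 1.939.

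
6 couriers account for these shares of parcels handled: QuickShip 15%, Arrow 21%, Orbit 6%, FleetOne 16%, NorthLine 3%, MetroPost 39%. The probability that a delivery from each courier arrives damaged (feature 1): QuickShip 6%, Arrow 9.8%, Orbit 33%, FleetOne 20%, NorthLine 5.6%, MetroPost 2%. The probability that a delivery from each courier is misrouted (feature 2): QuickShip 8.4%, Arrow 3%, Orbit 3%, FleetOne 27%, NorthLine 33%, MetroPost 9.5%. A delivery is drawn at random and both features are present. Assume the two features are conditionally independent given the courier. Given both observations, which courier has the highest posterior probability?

FleetOne

Unnormalized posteriors (prior × likelihood):
  QuickShip: 0.15 × 0.06 × 0.084 = 0.000756
  Arrow: 0.21 × 0.098 × 0.03 = 0.0006174
  Orbit: 0.06 × 0.33 × 0.03 = 0.000594
  FleetOne: 0.16 × 0.2 × 0.27 = 0.00864
  NorthLine: 0.03 × 0.056 × 0.33 = 0.0005544
  MetroPost: 0.39 × 0.02 × 0.095 = 0.000741
Sum = 0.0119028.
Largest term belongs to FleetOne, so FleetOne is most probable.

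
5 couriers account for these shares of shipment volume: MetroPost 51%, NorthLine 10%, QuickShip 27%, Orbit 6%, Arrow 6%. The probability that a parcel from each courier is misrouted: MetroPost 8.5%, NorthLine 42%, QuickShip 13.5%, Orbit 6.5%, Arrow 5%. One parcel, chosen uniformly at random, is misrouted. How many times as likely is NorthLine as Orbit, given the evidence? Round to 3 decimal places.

Compute prior × likelihood for every hypothesis:
  MetroPost: 0.51 × 0.085 = 0.04335
  NorthLine: 0.1 × 0.42 = 0.042
  QuickShip: 0.27 × 0.135 = 0.03645
  Orbit: 0.06 × 0.065 = 0.0039
  Arrow: 0.06 × 0.05 = 0.003
Normalizing constant = 0.1287.
The ratio is 0.042 / 0.0039 (the normalizer cancels) = 10.769.

10.769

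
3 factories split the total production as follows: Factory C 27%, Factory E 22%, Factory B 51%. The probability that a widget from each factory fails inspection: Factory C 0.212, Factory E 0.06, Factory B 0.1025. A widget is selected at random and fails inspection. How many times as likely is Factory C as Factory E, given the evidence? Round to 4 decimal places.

4.3364

Prior × likelihood for each hypothesis:
  Factory C: 0.27 × 0.212 = 0.05724
  Factory E: 0.22 × 0.06 = 0.0132
  Factory B: 0.51 × 0.1025 = 0.052275
Sum = 0.122715.
The ratio is 0.05724 / 0.0132 (the normalizer cancels) = 4.3364.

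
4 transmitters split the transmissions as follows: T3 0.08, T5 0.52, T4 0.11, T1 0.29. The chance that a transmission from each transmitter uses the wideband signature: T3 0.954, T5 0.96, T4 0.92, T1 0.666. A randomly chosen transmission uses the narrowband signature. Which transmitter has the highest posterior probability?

T1

Taking complements, P(narrowband | each) = T3 0.046, T5 0.04, T4 0.08, T1 0.334.
Compute prior × likelihood for every hypothesis:
  T3: 0.08 × 0.046 = 0.00368
  T5: 0.52 × 0.04 = 0.0208
  T4: 0.11 × 0.08 = 0.0088
  T1: 0.29 × 0.334 = 0.09686
Normalizing constant = 0.13014.
Largest term belongs to T1, so T1 is most probable.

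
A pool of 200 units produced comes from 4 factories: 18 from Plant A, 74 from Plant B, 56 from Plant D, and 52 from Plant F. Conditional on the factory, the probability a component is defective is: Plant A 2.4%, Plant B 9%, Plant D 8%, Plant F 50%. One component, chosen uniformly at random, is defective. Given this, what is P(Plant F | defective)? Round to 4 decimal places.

Prior × likelihood for each hypothesis:
  Plant A: 0.09 × 0.024 = 0.00216
  Plant B: 0.37 × 0.09 = 0.0333
  Plant D: 0.28 × 0.08 = 0.0224
  Plant F: 0.26 × 0.5 = 0.13
Normalizing constant = 0.18786.
P(Plant F | evidence) = 0.13 / 0.18786 ≈ 0.6920.

0.6920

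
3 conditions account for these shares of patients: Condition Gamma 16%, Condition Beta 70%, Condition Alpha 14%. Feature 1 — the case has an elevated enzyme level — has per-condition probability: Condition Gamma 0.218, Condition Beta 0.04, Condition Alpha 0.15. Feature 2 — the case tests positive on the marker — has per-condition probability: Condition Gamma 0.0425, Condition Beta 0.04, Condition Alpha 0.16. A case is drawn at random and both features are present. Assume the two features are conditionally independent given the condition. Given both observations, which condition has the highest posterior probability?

Condition Alpha

Unnormalized posteriors (prior × likelihood):
  Condition Gamma: 0.16 × 0.218 × 0.0425 = 0.0014824
  Condition Beta: 0.7 × 0.04 × 0.04 = 0.00112
  Condition Alpha: 0.14 × 0.15 × 0.16 = 0.00336
Total = 0.0059624.
Largest term belongs to Condition Alpha, so Condition Alpha is most probable.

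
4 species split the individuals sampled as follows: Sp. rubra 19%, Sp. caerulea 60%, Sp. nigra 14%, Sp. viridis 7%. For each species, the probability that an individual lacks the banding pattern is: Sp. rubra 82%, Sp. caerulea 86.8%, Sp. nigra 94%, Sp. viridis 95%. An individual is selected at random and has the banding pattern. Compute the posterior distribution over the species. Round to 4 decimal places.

Sp. rubra 0.2729, Sp. caerulea 0.6321, Sp. nigra 0.0670, Sp. viridis 0.0279

Taking complements, P(banded | each) = Sp. rubra 0.18, Sp. caerulea 0.132, Sp. nigra 0.06, Sp. viridis 0.05.
Prior × likelihood for each hypothesis:
  Sp. rubra: 0.19 × 0.18 = 0.0342
  Sp. caerulea: 0.6 × 0.132 = 0.0792
  Sp. nigra: 0.14 × 0.06 = 0.0084
  Sp. viridis: 0.07 × 0.05 = 0.0035
Normalizing constant = 0.1253.
P(Sp. rubra | banded) = 0.0342/0.1253 ≈ 0.2729
P(Sp. caerulea | banded) = 0.0792/0.1253 ≈ 0.6321
P(Sp. nigra | banded) = 0.0084/0.1253 ≈ 0.0670
P(Sp. viridis | banded) = 0.0035/0.1253 ≈ 0.0279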